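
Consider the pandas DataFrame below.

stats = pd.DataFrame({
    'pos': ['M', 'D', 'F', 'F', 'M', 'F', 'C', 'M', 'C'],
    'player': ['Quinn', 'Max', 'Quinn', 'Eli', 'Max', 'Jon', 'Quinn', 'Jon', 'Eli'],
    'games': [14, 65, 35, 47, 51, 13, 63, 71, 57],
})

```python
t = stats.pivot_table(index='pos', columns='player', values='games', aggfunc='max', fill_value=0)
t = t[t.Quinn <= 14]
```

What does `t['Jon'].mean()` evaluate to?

35.5

pivot: rows=pos, cols=player, max(games):
player  Eli  Jon  Max  Quinn
pos                         
C        57    0    0     63
D         0    0   65      0
F        47   13    0     35
M         0   71   51     14
filter rows where Quinn <= 14:
player  Eli  Jon  Max  Quinn
pos                         
D         0    0   65      0
M         0   71   51     14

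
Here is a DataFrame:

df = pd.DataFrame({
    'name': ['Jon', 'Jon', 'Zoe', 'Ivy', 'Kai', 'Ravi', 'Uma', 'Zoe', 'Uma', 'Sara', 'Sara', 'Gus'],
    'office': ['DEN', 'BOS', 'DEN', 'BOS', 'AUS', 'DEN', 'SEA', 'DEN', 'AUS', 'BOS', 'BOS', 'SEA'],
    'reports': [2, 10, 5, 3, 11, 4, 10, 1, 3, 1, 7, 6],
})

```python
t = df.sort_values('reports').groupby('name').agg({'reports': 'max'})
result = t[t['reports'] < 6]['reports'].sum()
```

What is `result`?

12

sort by reports:
    name office  reports
7    Zoe    DEN        1
9   Sara    BOS        1
0    Jon    DEN        2
3    Ivy    BOS        3
8    Uma    AUS        3
5   Ravi    DEN        4
2    Zoe    DEN        5
11   Gus    SEA        6
10  Sara    BOS        7
1    Jon    BOS       10
6    Uma    SEA       10
4    Kai    AUS       11
group by name, max of reports:
      reports
name         
Gus         6
Ivy         3
Jon        10
Kai        11
Ravi        4
Sara        7
Uma        10
Zoe         5
filter rows where reports < 6:
      reports
name         
Ivy         3
Ravi        4
Zoe         5
Finally, sum of column 'reports' = 12.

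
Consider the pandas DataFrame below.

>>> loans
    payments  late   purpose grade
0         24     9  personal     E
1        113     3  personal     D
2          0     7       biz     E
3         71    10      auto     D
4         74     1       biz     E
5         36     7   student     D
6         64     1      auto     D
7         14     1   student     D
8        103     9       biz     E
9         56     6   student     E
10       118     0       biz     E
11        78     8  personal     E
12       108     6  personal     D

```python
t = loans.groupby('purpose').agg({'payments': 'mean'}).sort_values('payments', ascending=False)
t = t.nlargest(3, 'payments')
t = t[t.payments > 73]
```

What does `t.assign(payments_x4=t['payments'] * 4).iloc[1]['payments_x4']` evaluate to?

295.0

group by purpose, mean of payments:
           payments
purpose            
auto      67.500000
biz       73.750000
personal  80.750000
student   35.333333
sort by payments descending:
           payments
purpose            
personal  80.750000
biz       73.750000
auto      67.500000
student   35.333333
take 3 rows with largest payments:
          payments
purpose           
personal     80.75
biz          73.75
auto         67.50
filter rows where payments > 73:
          payments
purpose           
personal     80.75
biz          73.75
add column payments_x4 = t['payments'] * 4:
          payments  payments_x4
purpose                        
personal     80.75        323.0
biz          73.75        295.0
Finally, value at position 1, column 'payments_x4' = 295.0.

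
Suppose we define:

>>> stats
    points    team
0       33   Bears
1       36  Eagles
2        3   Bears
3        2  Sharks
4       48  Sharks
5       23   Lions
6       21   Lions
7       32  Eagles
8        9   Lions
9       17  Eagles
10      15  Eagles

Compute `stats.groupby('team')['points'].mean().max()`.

25.0

group by team, mean of points:
team
Bears     18.000000
Eagles    25.000000
Lions     17.666667
Sharks    25.000000
Name: points, dtype: float64
Reading off the max of the resulting series, we get 25.0.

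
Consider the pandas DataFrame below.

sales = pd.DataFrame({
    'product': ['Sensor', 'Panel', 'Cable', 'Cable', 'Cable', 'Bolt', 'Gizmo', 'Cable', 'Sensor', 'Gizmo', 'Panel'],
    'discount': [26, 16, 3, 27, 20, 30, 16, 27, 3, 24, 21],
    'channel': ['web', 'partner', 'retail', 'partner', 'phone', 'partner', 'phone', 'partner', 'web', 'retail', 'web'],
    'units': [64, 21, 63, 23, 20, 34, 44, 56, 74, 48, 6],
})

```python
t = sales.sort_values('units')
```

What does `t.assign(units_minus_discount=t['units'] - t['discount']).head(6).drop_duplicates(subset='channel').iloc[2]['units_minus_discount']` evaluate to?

sort by units:
   product  discount  channel  units
10   Panel        21      web      6
4    Cable        20    phone     20
1    Panel        16  partner     21
3    Cable        27  partner     23
5     Bolt        30  partner     34
6    Gizmo        16    phone     44
9    Gizmo        24   retail     48
7    Cable        27  partner     56
2    Cable         3   retail     63
0   Sensor        26      web     64
8   Sensor         3      web     74
add column units_minus_discount = t['units'] - t['discount']:
   product  discount  channel  units  units_minus_discount
10   Panel        21      web      6                   -15
4    Cable        20    phone     20                     0
1    Panel        16  partner     21                     5
3    Cable        27  partner     23                    -4
5     Bolt        30  partner     34                     4
6    Gizmo        16    phone     44                    28
9    Gizmo        24   retail     48                    24
7    Cable        27  partner     56                    29
2    Cable         3   retail     63                    60
0   Sensor        26      web     64                    38
8   Sensor         3      web     74                    71
take first 6 rows:
   product  discount  channel  units  units_minus_discount
10   Panel        21      web      6                   -15
4    Cable        20    phone     20                     0
1    Panel        16  partner     21                     5
3    Cable        27  partner     23                    -4
5     Bolt        30  partner     34                     4
6    Gizmo        16    phone     44                    28
drop duplicate channel (keep=first):
   product  discount  channel  units  units_minus_discount
10   Panel        21      web      6                   -15
4    Cable        20    phone     20                     0
1    Panel        16  partner     21                     5
Hence 5.

5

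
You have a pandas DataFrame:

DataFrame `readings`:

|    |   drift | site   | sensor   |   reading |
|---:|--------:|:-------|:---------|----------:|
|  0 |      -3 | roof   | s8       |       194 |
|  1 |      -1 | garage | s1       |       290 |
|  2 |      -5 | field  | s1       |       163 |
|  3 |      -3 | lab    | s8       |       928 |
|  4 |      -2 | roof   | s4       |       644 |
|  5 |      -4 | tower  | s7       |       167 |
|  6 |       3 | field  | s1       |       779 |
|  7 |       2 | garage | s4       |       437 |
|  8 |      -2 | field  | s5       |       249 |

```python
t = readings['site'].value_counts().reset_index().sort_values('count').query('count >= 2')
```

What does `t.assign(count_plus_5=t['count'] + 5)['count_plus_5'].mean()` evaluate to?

value_counts of site:
site
field     3
roof      2
garage    2
lab       1
tower     1
Name: count, dtype: int64
reset_index():
     site  count
0   field      3
1    roof      2
2  garage      2
3     lab      1
4   tower      1
sort by count:
     site  count
3     lab      1
4   tower      1
1    roof      2
2  garage      2
0   field      3
filter rows where count >= 2:
     site  count
1    roof      2
2  garage      2
0   field      3
add column count_plus_5 = t['count'] + 5:
     site  count  count_plus_5
1    roof      2             7
2  garage      2             7
0   field      3             8
Taking the mean of column 'count_plus_5' gives 7.33333333333.

7.33333333333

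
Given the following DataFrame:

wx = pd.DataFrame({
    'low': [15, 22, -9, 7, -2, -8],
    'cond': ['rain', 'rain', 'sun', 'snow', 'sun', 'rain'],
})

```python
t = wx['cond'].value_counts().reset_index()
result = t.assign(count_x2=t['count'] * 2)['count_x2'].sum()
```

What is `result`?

value_counts of cond:
cond
rain    3
sun     2
snow    1
Name: count, dtype: int64
reset_index():
   cond  count
0  rain      3
1   sun      2
2  snow      1
add column count_x2 = t['count'] * 2:
   cond  count  count_x2
0  rain      3         6
1   sun      2         4
2  snow      1         2
So sum() = 12.

12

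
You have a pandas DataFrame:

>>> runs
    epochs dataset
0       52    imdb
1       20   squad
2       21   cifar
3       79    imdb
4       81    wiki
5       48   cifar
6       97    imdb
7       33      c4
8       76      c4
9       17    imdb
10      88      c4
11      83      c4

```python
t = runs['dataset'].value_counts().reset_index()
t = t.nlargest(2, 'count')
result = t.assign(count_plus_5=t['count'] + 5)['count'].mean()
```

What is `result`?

value_counts of dataset:
dataset
imdb     4
c4       4
cifar    2
squad    1
wiki     1
Name: count, dtype: int64
reset_index():
  dataset  count
0    imdb      4
1      c4      4
2   cifar      2
3   squad      1
4    wiki      1
take 2 rows with largest count:
  dataset  count
0    imdb      4
1      c4      4
add column count_plus_5 = t['count'] + 5:
  dataset  count  count_plus_5
0    imdb      4             9
1      c4      4             9
mean of column 'count' → 4.0

4.0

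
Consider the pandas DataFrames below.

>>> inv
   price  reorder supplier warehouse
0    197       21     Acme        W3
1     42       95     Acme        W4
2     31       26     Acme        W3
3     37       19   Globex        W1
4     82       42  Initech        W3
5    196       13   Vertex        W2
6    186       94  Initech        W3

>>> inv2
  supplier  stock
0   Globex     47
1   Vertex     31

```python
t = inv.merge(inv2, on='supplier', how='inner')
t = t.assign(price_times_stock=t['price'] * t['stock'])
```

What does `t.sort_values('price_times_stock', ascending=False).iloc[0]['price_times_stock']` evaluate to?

merge on 'supplier' (how='inner') → 2 rows:
   price  reorder supplier warehouse  stock
0     37       19   Globex        W1     47
1    196       13   Vertex        W2     31
add column price_times_stock = t['price'] * t['stock']:
   price  reorder supplier warehouse  stock  price_times_stock
0     37       19   Globex        W1     47               1739
1    196       13   Vertex        W2     31               6076
sort by price_times_stock descending:
   price  reorder supplier warehouse  stock  price_times_stock
1    196       13   Vertex        W2     31               6076
0     37       19   Globex        W1     47               1739
Finally, value at position 0, column 'price_times_stock' = 6076.

6076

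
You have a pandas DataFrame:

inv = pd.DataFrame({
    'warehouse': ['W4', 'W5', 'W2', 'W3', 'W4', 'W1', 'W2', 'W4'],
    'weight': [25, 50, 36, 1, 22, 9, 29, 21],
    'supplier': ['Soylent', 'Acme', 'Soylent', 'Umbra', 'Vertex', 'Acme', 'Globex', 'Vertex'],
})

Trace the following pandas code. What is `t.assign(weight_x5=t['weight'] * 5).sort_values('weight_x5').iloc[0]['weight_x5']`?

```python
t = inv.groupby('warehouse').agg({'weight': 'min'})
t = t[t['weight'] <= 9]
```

group by warehouse, min of weight:
           weight
warehouse        
W1              9
W2             29
W3              1
W4             21
W5             50
filter rows where weight <= 9:
           weight
warehouse        
W1              9
W3              1
add column weight_x5 = t['weight'] * 5:
           weight  weight_x5
warehouse                   
W1              9         45
W3              1          5
sort by weight_x5:
           weight  weight_x5
warehouse                   
W3              1          5
W1              9         45
Reading off the value at position 0, column 'weight_x5', we get 5.

5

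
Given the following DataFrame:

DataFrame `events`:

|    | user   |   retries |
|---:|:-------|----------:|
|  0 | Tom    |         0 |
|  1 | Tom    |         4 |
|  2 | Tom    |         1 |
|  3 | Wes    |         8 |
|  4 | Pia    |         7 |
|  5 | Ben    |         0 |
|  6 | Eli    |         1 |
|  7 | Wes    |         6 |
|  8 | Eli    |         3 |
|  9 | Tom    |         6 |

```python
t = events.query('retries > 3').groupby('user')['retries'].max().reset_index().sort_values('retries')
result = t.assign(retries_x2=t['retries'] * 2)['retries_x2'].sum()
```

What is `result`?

42

filter rows where retries > 3:
  user  retries
1  Tom        4
3  Wes        8
4  Pia        7
7  Wes        6
9  Tom        6
group by user, max of retries:
user
Pia    7
Tom    6
Wes    8
Name: retries, dtype: int64
reset_index():
  user  retries
0  Pia        7
1  Tom        6
2  Wes        8
sort by retries:
  user  retries
1  Tom        6
0  Pia        7
2  Wes        8
add column retries_x2 = t['retries'] * 2:
  user  retries  retries_x2
1  Tom        6          12
0  Pia        7          14
2  Wes        8          16
Then the sum of column 'retries_x2': 42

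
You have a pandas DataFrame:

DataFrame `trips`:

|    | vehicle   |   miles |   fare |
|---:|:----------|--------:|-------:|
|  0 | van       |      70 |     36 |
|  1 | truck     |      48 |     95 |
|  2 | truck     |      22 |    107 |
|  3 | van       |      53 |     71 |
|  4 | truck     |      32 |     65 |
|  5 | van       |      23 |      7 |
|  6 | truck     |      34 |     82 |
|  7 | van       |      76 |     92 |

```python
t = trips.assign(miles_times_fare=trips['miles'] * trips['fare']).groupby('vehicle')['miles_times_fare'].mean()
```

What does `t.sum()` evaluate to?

6304.5

add column miles_times_fare = trips['miles'] * trips['fare']:
  vehicle  miles  fare  miles_times_fare
0     van     70    36              2520
1   truck     48    95              4560
2   truck     22   107              2354
3     van     53    71              3763
4   truck     32    65              2080
5     van     23     7               161
6   truck     34    82              2788
7     van     76    92              6992
group by vehicle, mean of miles_times_fare:
vehicle
truck    2945.5
van      3359.0
Name: miles_times_fare, dtype: float64
So sum() = 6304.5.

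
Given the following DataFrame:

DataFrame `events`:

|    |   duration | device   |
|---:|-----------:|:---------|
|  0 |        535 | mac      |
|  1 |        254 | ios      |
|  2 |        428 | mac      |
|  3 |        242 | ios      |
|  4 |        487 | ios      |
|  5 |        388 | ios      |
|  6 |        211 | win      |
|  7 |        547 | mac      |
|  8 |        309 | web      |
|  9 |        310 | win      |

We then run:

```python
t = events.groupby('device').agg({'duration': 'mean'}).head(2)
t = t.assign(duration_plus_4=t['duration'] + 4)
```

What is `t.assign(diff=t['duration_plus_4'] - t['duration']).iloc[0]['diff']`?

4.0

group by device, mean of duration:
          duration
device            
ios     342.750000
mac     503.333333
web     309.000000
win     260.500000
take first 2 rows:
          duration
device            
ios     342.750000
mac     503.333333
add column duration_plus_4 = t['duration'] + 4:
          duration  duration_plus_4
device                             
ios     342.750000       346.750000
mac     503.333333       507.333333
add column diff = t['duration_plus_4'] - t['duration']:
          duration  duration_plus_4  diff
device                                   
ios     342.750000       346.750000   4.0
mac     503.333333       507.333333   4.0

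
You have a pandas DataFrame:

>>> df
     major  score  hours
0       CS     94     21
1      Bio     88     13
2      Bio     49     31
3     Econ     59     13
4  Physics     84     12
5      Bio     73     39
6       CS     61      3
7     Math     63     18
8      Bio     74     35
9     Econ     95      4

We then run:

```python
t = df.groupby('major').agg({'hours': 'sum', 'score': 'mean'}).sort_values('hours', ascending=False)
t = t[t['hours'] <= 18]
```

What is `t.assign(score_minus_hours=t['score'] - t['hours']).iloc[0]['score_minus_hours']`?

group by major: sum(hours), mean(score):
         hours  score
major                
Bio        118   71.0
CS          24   77.5
Econ        17   77.0
Math        18   63.0
Physics     12   84.0
sort by hours descending:
         hours  score
major                
Bio        118   71.0
CS          24   77.5
Math        18   63.0
Econ        17   77.0
Physics     12   84.0
filter rows where hours <= 18:
         hours  score
major                
Math        18   63.0
Econ        17   77.0
Physics     12   84.0
add column score_minus_hours = t['score'] - t['hours']:
         hours  score  score_minus_hours
major                                   
Math        18   63.0               45.0
Econ        17   77.0               60.0
Physics     12   84.0               72.0
So iloc[0]['score_minus_hours'] = 45.0.

45.0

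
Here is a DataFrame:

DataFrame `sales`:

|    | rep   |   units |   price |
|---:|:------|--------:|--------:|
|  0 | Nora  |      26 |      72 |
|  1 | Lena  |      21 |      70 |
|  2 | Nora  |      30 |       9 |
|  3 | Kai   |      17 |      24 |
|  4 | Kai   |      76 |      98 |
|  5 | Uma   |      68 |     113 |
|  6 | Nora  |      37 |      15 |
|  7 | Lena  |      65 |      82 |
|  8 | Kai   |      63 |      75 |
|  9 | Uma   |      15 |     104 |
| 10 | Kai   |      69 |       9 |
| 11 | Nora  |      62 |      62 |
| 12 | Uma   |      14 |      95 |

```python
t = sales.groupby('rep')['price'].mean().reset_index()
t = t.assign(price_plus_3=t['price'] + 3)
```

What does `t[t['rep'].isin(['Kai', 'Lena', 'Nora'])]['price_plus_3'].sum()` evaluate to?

176.0

group by rep, mean of price:
rep
Kai      51.5
Lena     76.0
Nora     39.5
Uma     104.0
Name: price, dtype: float64
reset_index():
    rep  price
0   Kai   51.5
1  Lena   76.0
2  Nora   39.5
3   Uma  104.0
add column price_plus_3 = t['price'] + 3:
    rep  price  price_plus_3
0   Kai   51.5          54.5
1  Lena   76.0          79.0
2  Nora   39.5          42.5
3   Uma  104.0         107.0
filter rows where rep in ['Kai', 'Lena', 'Nora']:
    rep  price  price_plus_3
0   Kai   51.5          54.5
1  Lena   76.0          79.0
2  Nora   39.5          42.5
Taking the sum of column 'price_plus_3' gives 176.0.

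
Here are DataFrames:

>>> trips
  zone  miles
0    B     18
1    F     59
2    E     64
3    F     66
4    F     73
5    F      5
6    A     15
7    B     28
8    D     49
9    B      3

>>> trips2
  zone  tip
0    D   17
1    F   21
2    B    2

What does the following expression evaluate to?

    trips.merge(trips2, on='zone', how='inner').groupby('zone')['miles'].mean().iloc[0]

merge on 'zone' (how='inner') → 8 rows:
  zone  miles  tip
0    B     18    2
1    F     59   21
2    F     66   21
3    F     73   21
4    F      5   21
5    B     28    2
6    D     49   17
7    B      3    2
group by zone, mean of miles:
zone
B    16.333333
D    49.000000
F    50.750000
Name: miles, dtype: float64

16.3333333333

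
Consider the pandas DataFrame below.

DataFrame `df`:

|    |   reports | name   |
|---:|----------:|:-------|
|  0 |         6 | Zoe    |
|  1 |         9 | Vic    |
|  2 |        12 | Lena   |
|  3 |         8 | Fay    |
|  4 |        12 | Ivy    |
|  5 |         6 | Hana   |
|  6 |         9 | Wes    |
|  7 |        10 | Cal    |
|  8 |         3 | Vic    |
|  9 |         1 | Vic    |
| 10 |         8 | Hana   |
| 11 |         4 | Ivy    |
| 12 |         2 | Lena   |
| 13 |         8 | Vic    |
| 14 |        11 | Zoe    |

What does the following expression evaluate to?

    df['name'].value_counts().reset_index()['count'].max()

value_counts of name:
name
Vic     4
Zoe     2
Lena    2
Ivy     2
Hana    2
Fay     1
Wes     1
Cal     1
Name: count, dtype: int64
reset_index():
   name  count
0   Vic      4
1   Zoe      2
2  Lena      2
3   Ivy      2
4  Hana      2
5   Fay      1
6   Wes      1
7   Cal      1
Reading off the max of column 'count', we get 4.

4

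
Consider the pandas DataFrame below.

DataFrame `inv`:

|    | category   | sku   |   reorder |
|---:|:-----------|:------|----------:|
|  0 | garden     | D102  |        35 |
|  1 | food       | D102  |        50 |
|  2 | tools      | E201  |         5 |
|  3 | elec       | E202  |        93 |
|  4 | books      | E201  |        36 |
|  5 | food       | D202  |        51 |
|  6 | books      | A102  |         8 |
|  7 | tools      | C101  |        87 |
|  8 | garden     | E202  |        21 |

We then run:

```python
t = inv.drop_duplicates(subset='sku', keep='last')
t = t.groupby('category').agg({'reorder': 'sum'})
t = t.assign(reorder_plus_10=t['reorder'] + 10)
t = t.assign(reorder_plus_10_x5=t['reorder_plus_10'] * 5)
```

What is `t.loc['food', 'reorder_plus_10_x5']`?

555

drop duplicate sku (keep=last):
  category   sku  reorder
1     food  D102       50
4    books  E201       36
5     food  D202       51
6    books  A102        8
7    tools  C101       87
8   garden  E202       21
group by category, sum of reorder:
          reorder
category         
books          44
food          101
garden         21
tools          87
add column reorder_plus_10 = t['reorder'] + 10:
          reorder  reorder_plus_10
category                          
books          44               54
food          101              111
garden         21               31
tools          87               97
add column reorder_plus_10_x5 = t['reorder_plus_10'] * 5:
          reorder  reorder_plus_10  reorder_plus_10_x5
category                                              
books          44               54                 270
food          101              111                 555
garden         21               31                 155
tools          87               97                 485
Then the value at row 'food', column 'reorder_plus_10_x5': 555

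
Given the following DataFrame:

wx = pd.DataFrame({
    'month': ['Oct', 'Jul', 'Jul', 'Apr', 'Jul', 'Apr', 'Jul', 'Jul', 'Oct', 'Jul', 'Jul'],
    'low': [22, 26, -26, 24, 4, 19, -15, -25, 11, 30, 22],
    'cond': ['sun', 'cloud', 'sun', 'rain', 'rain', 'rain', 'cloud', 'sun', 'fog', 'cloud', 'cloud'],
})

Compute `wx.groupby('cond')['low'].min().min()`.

group by cond, min of low:
cond
cloud   -15
fog      11
rain      4
sun     -26
Name: low, dtype: int64
So min() = -26.

-26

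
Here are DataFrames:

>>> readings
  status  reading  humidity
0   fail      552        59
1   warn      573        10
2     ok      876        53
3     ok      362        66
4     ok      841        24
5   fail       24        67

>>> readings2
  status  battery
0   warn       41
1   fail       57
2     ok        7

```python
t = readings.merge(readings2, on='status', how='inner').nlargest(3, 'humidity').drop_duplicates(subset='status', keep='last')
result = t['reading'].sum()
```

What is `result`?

merge on 'status' (how='inner') → 6 rows:
  status  reading  humidity  battery
0   fail      552        59       57
1   warn      573        10       41
2     ok      876        53        7
3     ok      362        66        7
4     ok      841        24        7
5   fail       24        67       57
take 3 rows with largest humidity:
  status  reading  humidity  battery
5   fail       24        67       57
3     ok      362        66        7
0   fail      552        59       57
drop duplicate status (keep=last):
  status  reading  humidity  battery
3     ok      362        66        7
0   fail      552        59       57
Reading off the sum of column 'reading', we get 914.

914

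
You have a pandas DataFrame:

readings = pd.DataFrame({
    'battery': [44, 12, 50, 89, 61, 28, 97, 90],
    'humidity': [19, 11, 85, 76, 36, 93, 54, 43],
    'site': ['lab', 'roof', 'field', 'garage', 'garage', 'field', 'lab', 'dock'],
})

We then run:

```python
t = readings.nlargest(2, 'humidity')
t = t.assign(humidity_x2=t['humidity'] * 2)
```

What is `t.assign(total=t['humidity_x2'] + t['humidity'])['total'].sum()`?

take 2 rows with largest humidity:
   battery  humidity   site
5       28        93  field
2       50        85  field
add column humidity_x2 = t['humidity'] * 2:
   battery  humidity   site  humidity_x2
5       28        93  field          186
2       50        85  field          170
add column total = t['humidity_x2'] + t['humidity']:
   battery  humidity   site  humidity_x2  total
5       28        93  field          186    279
2       50        85  field          170    255

534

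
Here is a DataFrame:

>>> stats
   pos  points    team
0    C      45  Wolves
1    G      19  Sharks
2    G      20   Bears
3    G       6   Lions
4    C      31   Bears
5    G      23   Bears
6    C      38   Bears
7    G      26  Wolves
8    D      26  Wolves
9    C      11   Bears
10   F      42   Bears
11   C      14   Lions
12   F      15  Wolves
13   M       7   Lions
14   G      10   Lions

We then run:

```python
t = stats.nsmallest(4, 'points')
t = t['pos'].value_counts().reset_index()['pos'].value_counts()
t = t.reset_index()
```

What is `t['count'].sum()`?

3

take 4 rows with smallest points:
   pos  points   team
3    G       6  Lions
13   M       7  Lions
14   G      10  Lions
9    C      11  Bears
value_counts of pos:
pos
G    2
M    1
C    1
Name: count, dtype: int64
reset_index():
  pos  count
0   G      2
1   M      1
2   C      1
value_counts of pos:
pos
G    1
M    1
C    1
Name: count, dtype: int64
reset_index():
  pos  count
0   G      1
1   M      1
2   C      1
Reading off the sum of column 'count', we get 3.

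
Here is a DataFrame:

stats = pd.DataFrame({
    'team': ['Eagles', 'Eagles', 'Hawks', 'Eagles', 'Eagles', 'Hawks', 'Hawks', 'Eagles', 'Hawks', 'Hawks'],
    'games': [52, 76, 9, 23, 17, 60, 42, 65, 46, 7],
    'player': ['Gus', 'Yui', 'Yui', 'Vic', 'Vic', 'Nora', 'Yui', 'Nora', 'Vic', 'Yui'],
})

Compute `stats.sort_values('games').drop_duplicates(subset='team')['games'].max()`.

sort by games:
     team  games player
9   Hawks      7    Yui
2   Hawks      9    Yui
4  Eagles     17    Vic
3  Eagles     23    Vic
6   Hawks     42    Yui
8   Hawks     46    Vic
0  Eagles     52    Gus
5   Hawks     60   Nora
7  Eagles     65   Nora
1  Eagles     76    Yui
drop duplicate team (keep=first):
     team  games player
9   Hawks      7    Yui
4  Eagles     17    Vic
max of column 'games' → 17

17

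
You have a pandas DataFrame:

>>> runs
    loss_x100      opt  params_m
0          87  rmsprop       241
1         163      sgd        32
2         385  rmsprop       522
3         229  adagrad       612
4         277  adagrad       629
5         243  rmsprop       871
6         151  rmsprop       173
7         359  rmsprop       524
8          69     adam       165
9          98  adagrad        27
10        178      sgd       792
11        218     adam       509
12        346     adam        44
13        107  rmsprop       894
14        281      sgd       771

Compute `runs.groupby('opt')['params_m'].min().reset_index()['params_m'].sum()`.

group by opt, min of params_m:
opt
adagrad     27
adam        44
rmsprop    173
sgd         32
Name: params_m, dtype: int64
reset_index():
       opt  params_m
0  adagrad        27
1     adam        44
2  rmsprop       173
3      sgd        32
Finally, sum of column 'params_m' = 276.

276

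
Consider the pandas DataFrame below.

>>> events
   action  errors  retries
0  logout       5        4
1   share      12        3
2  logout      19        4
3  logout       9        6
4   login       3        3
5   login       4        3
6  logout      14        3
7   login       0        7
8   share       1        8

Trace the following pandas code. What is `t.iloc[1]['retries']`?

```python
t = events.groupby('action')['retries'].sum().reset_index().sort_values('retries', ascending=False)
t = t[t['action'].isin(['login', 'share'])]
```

11

group by action, sum of retries:
action
login     13
logout    17
share     11
Name: retries, dtype: int64
reset_index():
   action  retries
0   login       13
1  logout       17
2   share       11
sort by retries descending:
   action  retries
1  logout       17
0   login       13
2   share       11
filter rows where action in ['login', 'share']:
  action  retries
0  login       13
2  share       11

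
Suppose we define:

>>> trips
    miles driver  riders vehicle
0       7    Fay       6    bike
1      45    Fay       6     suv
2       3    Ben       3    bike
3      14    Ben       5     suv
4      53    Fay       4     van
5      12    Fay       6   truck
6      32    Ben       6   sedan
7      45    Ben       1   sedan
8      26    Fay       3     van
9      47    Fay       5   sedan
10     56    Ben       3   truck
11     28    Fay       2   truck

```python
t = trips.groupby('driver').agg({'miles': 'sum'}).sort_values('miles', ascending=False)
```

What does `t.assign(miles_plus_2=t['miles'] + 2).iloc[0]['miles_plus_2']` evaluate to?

220

group by driver, sum of miles:
        miles
driver       
Ben       150
Fay       218
sort by miles descending:
        miles
driver       
Fay       218
Ben       150
add column miles_plus_2 = t['miles'] + 2:
        miles  miles_plus_2
driver                     
Fay       218           220
Ben       150           152
Hence 220.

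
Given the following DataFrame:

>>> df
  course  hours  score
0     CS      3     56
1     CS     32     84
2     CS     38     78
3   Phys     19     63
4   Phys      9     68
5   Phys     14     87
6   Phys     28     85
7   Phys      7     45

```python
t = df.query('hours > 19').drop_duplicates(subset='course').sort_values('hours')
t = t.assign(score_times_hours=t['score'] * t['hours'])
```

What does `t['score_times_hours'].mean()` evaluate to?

filter rows where hours > 19:
  course  hours  score
1     CS     32     84
2     CS     38     78
6   Phys     28     85
drop duplicate course (keep=first):
  course  hours  score
1     CS     32     84
6   Phys     28     85
sort by hours:
  course  hours  score
6   Phys     28     85
1     CS     32     84
add column score_times_hours = t['score'] * t['hours']:
  course  hours  score  score_times_hours
6   Phys     28     85               2380
1     CS     32     84               2688
The mean of column 'score_times_hours' is 2534.0.

2534.0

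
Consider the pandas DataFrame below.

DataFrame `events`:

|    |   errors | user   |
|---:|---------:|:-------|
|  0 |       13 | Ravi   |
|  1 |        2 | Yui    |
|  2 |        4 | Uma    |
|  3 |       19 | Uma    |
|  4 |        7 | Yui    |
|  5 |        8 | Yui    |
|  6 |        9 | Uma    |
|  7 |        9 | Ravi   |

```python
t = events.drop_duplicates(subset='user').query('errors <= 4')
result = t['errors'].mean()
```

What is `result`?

3.0

drop duplicate user (keep=first):
   errors  user
0      13  Ravi
1       2   Yui
2       4   Uma
filter rows where errors <= 4:
   errors user
1       2  Yui
2       4  Uma
The mean of column 'errors' is 3.0.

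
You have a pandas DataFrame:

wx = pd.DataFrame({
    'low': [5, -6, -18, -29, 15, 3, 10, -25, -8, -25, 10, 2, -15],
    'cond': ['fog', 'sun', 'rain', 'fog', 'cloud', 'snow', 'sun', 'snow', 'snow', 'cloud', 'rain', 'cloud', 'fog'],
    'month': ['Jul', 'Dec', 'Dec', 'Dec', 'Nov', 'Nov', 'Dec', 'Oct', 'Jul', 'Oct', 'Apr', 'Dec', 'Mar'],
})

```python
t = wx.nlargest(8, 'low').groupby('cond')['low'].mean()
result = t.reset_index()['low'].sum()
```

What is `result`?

23.0

take 8 rows with largest low:
    low   cond month
4    15  cloud   Nov
6    10    sun   Dec
10   10   rain   Apr
0     5    fog   Jul
5     3   snow   Nov
11    2  cloud   Dec
1    -6    sun   Dec
8    -8   snow   Jul
group by cond, mean of low:
cond
cloud     8.5
fog       5.0
rain     10.0
snow     -2.5
sun       2.0
Name: low, dtype: float64
reset_index():
    cond   low
0  cloud   8.5
1    fog   5.0
2   rain  10.0
3   snow  -2.5
4    sun   2.0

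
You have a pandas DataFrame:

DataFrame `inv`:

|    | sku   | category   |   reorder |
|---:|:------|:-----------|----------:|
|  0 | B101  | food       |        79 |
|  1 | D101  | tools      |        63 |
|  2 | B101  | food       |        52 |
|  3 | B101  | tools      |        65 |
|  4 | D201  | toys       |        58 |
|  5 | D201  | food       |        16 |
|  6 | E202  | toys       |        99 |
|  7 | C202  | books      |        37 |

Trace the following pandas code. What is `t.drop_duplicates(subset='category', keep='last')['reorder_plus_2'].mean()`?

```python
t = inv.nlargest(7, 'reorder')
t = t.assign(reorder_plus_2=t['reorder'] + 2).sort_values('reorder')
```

take 7 rows with largest reorder:
    sku category  reorder
6  E202     toys       99
0  B101     food       79
3  B101    tools       65
1  D101    tools       63
4  D201     toys       58
2  B101     food       52
7  C202    books       37
add column reorder_plus_2 = t['reorder'] + 2:
    sku category  reorder  reorder_plus_2
6  E202     toys       99             101
0  B101     food       79              81
3  B101    tools       65              67
1  D101    tools       63              65
4  D201     toys       58              60
2  B101     food       52              54
7  C202    books       37              39
sort by reorder:
    sku category  reorder  reorder_plus_2
7  C202    books       37              39
2  B101     food       52              54
4  D201     toys       58              60
1  D101    tools       63              65
3  B101    tools       65              67
0  B101     food       79              81
6  E202     toys       99             101
drop duplicate category (keep=last):
    sku category  reorder  reorder_plus_2
7  C202    books       37              39
3  B101    tools       65              67
0  B101     food       79              81
6  E202     toys       99             101
Hence 72.0.

72.0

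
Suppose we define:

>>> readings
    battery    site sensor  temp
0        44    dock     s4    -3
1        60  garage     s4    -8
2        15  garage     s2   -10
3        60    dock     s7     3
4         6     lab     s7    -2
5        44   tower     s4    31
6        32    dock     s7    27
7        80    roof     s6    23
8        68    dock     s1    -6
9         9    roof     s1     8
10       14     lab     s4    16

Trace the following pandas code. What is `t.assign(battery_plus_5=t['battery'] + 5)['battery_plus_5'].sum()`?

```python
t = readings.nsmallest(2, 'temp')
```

take 2 rows with smallest temp:
   battery    site sensor  temp
2       15  garage     s2   -10
1       60  garage     s4    -8
add column battery_plus_5 = t['battery'] + 5:
   battery    site sensor  temp  battery_plus_5
2       15  garage     s2   -10              20
1       60  garage     s4    -8              65

85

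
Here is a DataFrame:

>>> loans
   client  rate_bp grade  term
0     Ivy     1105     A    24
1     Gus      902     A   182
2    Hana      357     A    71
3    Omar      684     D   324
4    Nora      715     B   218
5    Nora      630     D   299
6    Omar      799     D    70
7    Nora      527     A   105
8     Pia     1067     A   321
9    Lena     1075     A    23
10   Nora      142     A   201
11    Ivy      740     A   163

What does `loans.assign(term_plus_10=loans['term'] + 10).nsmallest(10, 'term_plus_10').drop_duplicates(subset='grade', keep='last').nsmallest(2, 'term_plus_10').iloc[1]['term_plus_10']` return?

add column term_plus_10 = loans['term'] + 10:
   client  rate_bp grade  term  term_plus_10
0     Ivy     1105     A    24            34
1     Gus      902     A   182           192
2    Hana      357     A    71            81
3    Omar      684     D   324           334
4    Nora      715     B   218           228
5    Nora      630     D   299           309
6    Omar      799     D    70            80
7    Nora      527     A   105           115
8     Pia     1067     A   321           331
9    Lena     1075     A    23            33
10   Nora      142     A   201           211
11    Ivy      740     A   163           173
take 10 rows with smallest term_plus_10:
   client  rate_bp grade  term  term_plus_10
9    Lena     1075     A    23            33
0     Ivy     1105     A    24            34
6    Omar      799     D    70            80
2    Hana      357     A    71            81
7    Nora      527     A   105           115
11    Ivy      740     A   163           173
1     Gus      902     A   182           192
10   Nora      142     A   201           211
4    Nora      715     B   218           228
5    Nora      630     D   299           309
drop duplicate grade (keep=last):
   client  rate_bp grade  term  term_plus_10
10   Nora      142     A   201           211
4    Nora      715     B   218           228
5    Nora      630     D   299           309
take 2 rows with smallest term_plus_10:
   client  rate_bp grade  term  term_plus_10
10   Nora      142     A   201           211
4    Nora      715     B   218           228
value at position 1, column 'term_plus_10' → 228

228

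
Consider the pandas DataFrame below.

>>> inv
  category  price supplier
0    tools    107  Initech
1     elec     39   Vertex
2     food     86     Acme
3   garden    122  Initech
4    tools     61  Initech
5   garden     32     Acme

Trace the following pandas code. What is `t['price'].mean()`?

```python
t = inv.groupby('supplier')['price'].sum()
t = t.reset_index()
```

149.0

group by supplier, sum of price:
supplier
Acme       118
Initech    290
Vertex      39
Name: price, dtype: int64
reset_index():
  supplier  price
0     Acme    118
1  Initech    290
2   Vertex     39
mean of column 'price' → 149.0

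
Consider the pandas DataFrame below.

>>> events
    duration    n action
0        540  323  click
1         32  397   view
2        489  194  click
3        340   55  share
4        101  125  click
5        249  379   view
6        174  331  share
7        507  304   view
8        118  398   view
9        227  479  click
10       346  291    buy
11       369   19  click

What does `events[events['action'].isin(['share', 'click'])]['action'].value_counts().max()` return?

5

filter rows where action in ['share', 'click']:
    duration    n action
0        540  323  click
2        489  194  click
3        340   55  share
4        101  125  click
6        174  331  share
9        227  479  click
11       369   19  click
value_counts of action:
action
click    5
share    2
Name: count, dtype: int64
So max() = 5.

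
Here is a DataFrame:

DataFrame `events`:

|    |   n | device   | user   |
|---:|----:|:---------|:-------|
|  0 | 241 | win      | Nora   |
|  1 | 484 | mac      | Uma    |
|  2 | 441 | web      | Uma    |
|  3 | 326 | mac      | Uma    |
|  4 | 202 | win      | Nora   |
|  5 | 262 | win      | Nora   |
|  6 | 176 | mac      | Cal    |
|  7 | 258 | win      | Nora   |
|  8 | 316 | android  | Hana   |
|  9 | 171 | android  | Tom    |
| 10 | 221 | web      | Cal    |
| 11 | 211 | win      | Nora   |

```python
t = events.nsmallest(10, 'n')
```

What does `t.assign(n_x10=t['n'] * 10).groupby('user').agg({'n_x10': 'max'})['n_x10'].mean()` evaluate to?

take 10 rows with smallest n:
      n   device  user
9   171  android   Tom
6   176      mac   Cal
4   202      win  Nora
11  211      win  Nora
10  221      web   Cal
0   241      win  Nora
7   258      win  Nora
5   262      win  Nora
8   316  android  Hana
3   326      mac   Uma
add column n_x10 = t['n'] * 10:
      n   device  user  n_x10
9   171  android   Tom   1710
6   176      mac   Cal   1760
4   202      win  Nora   2020
11  211      win  Nora   2110
10  221      web   Cal   2210
0   241      win  Nora   2410
7   258      win  Nora   2580
5   262      win  Nora   2620
8   316  android  Hana   3160
3   326      mac   Uma   3260
group by user, max of n_x10:
      n_x10
user       
Cal    2210
Hana   3160
Nora   2620
Tom    1710
Uma    3260
The mean of column 'n_x10' is 2592.0.

2592.0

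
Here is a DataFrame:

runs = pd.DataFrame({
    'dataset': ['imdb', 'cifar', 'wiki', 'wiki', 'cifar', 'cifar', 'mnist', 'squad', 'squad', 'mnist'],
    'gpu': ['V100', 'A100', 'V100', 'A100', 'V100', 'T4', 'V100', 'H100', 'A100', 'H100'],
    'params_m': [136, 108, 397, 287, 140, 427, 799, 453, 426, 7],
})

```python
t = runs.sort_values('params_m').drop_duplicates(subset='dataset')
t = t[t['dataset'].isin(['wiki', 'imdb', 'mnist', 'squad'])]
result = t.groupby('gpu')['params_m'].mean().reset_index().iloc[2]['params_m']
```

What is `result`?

136.0

sort by params_m:
  dataset   gpu  params_m
9   mnist  H100         7
1   cifar  A100       108
0    imdb  V100       136
4   cifar  V100       140
3    wiki  A100       287
2    wiki  V100       397
8   squad  A100       426
5   cifar    T4       427
7   squad  H100       453
6   mnist  V100       799
drop duplicate dataset (keep=first):
  dataset   gpu  params_m
9   mnist  H100         7
1   cifar  A100       108
0    imdb  V100       136
3    wiki  A100       287
8   squad  A100       426
filter rows where dataset in ['wiki', 'imdb', 'mnist', 'squad']:
  dataset   gpu  params_m
9   mnist  H100         7
0    imdb  V100       136
3    wiki  A100       287
8   squad  A100       426
group by gpu, mean of params_m:
gpu
A100    356.5
H100      7.0
V100    136.0
Name: params_m, dtype: float64
reset_index():
    gpu  params_m
0  A100     356.5
1  H100       7.0
2  V100     136.0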